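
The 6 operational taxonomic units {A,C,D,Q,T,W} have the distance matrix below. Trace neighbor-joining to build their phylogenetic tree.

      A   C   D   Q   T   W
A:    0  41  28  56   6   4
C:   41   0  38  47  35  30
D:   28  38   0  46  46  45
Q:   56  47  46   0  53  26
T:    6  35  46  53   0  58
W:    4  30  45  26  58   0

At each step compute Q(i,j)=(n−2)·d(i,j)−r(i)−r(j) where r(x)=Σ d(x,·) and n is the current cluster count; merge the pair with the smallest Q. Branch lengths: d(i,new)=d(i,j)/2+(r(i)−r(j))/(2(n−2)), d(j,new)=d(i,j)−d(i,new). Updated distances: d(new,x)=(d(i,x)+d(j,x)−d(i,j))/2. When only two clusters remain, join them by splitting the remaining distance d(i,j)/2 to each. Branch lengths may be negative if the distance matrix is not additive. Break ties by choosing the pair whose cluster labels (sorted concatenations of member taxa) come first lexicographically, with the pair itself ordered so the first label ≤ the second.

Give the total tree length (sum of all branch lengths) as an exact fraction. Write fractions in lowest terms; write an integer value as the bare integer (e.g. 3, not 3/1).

step 1: merge (A,T) at d=6, Q=-309; branch lengths A→-39/8, T→87/8; new cluster AT
  updated: d(AT,C)=35, d(AT,D)=34, d(AT,Q)=103/2, d(AT,W)=28
step 2: merge (Q,W) at d=26, Q=-443/2; branch lengths Q→239/12, W→73/12; new cluster QW
  updated: d(AT,QW)=107/4, d(C,QW)=51/2, d(D,QW)=65/2
step 3: merge (AT,D) at d=34, Q=-529/4; branch lengths AT→237/16, D→307/16; new cluster ADT
  updated: d(ADT,C)=39/2, d(ADT,QW)=101/8
step 4: merge (ADT,C) at d=39/2, Q=-461/8; branch lengths ADT→53/16, C→259/16; new cluster ACDT
  updated: d(ACDT,QW)=149/16
step 5: merge (ACDT,QW) at d=149/16; branch lengths ACDT→149/32, QW→149/32; new cluster ACDQTW
final tree: ((((A:-39/8,T:87/8):237/16,D:307/16):53/16,C:259/16):149/32,(Q:239/12,W:73/12):149/32)
total length: 1517/16

1517/16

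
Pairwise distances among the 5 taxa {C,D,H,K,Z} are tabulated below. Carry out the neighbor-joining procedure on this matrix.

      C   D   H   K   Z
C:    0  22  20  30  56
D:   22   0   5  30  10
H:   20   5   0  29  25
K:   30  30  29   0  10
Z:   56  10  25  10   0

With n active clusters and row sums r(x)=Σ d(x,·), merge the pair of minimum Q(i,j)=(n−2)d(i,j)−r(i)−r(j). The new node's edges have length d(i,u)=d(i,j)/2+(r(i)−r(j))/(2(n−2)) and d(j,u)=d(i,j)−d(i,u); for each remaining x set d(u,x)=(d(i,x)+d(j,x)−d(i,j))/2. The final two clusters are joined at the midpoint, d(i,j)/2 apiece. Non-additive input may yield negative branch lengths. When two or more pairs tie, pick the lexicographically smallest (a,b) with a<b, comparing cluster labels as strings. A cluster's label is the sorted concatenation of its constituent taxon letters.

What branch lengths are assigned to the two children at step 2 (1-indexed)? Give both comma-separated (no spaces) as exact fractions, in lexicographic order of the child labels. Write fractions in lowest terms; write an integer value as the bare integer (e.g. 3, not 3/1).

1. join K+Z (d=10, Q=-170) ⇒ KZ; edges |K|=14/3, |Z|=16/3
  updated: d(C,KZ)=38, d(D,KZ)=15, d(H,KZ)=22
2. join C+H (d=20, Q=-87) ⇒ CH; edges |C|=73/4, |H|=7/4
  updated: d(CH,D)=7/2, d(CH,KZ)=20
3. join CH+D (d=7/2, Q=-77/2) ⇒ CDH; edges |CH|=17/4, |D|=-3/4
  updated: d(CDH,KZ)=63/4
4. join CDH+KZ (d=63/4) ⇒ CDHKZ; edges |CDH|=63/8, |KZ|=63/8
final tree: (((C:73/4,H:7/4):17/4,D:-3/4):63/8,(K:14/3,Z:16/3):63/8)
total length: 197/4

73/4,7/4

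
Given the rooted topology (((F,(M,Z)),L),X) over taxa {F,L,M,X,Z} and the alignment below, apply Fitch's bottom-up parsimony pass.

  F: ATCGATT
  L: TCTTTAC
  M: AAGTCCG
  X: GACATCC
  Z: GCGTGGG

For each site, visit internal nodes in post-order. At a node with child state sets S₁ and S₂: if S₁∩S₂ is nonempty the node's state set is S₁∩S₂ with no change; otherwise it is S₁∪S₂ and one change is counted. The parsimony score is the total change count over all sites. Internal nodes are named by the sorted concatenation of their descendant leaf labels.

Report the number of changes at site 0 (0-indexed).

site 0, node MZ: M={A} ∪ Z={G} → {A,G} (+1)
site 0, node FMZ: F={A} ∩ MZ={A,G} → {A} (+0)
site 0, node FLMZ: FMZ={A} ∪ L={T} → {A,T} (+1)
site 0, node FLMXZ: FLMZ={A,T} ∪ X={G} → {A,G,T} (+1)
site 1, node MZ: M={A} ∪ Z={C} → {A,C} (+1)
site 1, node FMZ: F={T} ∪ MZ={A,C} → {A,C,T} (+1)
site 1, node FLMZ: FMZ={A,C,T} ∩ L={C} → {C} (+0)
site 1, node FLMXZ: FLMZ={C} ∪ X={A} → {A,C} (+1)
site 2, node MZ: M={G} ∩ Z={G} → {G} (+0)
site 2, node FMZ: F={C} ∪ MZ={G} → {C,G} (+1)
site 2, node FLMZ: FMZ={C,G} ∪ L={T} → {C,G,T} (+1)
site 2, node FLMXZ: FLMZ={C,G,T} ∩ X={C} → {C} (+0)
site 3, node MZ: M={T} ∩ Z={T} → {T} (+0)
site 3, node FMZ: F={G} ∪ MZ={T} → {G,T} (+1)
site 3, node FLMZ: FMZ={G,T} ∩ L={T} → {T} (+0)
site 3, node FLMXZ: FLMZ={T} ∪ X={A} → {A,T} (+1)
site 4, node MZ: M={C} ∪ Z={G} → {C,G} (+1)
site 4, node FMZ: F={A} ∪ MZ={C,G} → {A,C,G} (+1)
site 4, node FLMZ: FMZ={A,C,G} ∪ L={T} → {A,C,G,T} (+1)
site 4, node FLMXZ: FLMZ={A,C,G,T} ∩ X={T} → {T} (+0)
site 5, node MZ: M={C} ∪ Z={G} → {C,G} (+1)
site 5, node FMZ: F={T} ∪ MZ={C,G} → {C,G,T} (+1)
site 5, node FLMZ: FMZ={C,G,T} ∪ L={A} → {A,C,G,T} (+1)
site 5, node FLMXZ: FLMZ={A,C,G,T} ∩ X={C} → {C} (+0)
site 6, node MZ: M={G} ∩ Z={G} → {G} (+0)
site 6, node FMZ: F={T} ∪ MZ={G} → {G,T} (+1)
site 6, node FLMZ: FMZ={G,T} ∪ L={C} → {C,G,T} (+1)
site 6, node FLMXZ: FLMZ={C,G,T} ∩ X={C} → {C} (+0)
per-site changes: [3, 3, 2, 2, 3, 3, 2]; total = 18

3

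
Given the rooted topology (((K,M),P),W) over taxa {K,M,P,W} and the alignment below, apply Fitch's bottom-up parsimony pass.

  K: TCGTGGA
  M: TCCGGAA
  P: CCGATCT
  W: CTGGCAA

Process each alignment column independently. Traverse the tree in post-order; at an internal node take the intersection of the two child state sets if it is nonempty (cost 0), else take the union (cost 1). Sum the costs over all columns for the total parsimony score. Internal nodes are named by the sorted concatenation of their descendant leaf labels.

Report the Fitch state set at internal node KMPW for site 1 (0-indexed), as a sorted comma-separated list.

C,T

site 0, node KM: K={T} ∩ M={T} → {T} (+0)
site 0, node KMP: KM={T} ∪ P={C} → {C,T} (+1)
site 0, node KMPW: KMP={C,T} ∩ W={C} → {C} (+0)
site 1, node KM: K={C} ∩ M={C} → {C} (+0)
site 1, node KMP: KM={C} ∩ P={C} → {C} (+0)
site 1, node KMPW: KMP={C} ∪ W={T} → {C,T} (+1)
site 2, node KM: K={G} ∪ M={C} → {C,G} (+1)
site 2, node KMP: KM={C,G} ∩ P={G} → {G} (+0)
site 2, node KMPW: KMP={G} ∩ W={G} → {G} (+0)
site 3, node KM: K={T} ∪ M={G} → {G,T} (+1)
site 3, node KMP: KM={G,T} ∪ P={A} → {A,G,T} (+1)
site 3, node KMPW: KMP={A,G,T} ∩ W={G} → {G} (+0)
site 4, node KM: K={G} ∩ M={G} → {G} (+0)
site 4, node KMP: KM={G} ∪ P={T} → {G,T} (+1)
site 4, node KMPW: KMP={G,T} ∪ W={C} → {C,G,T} (+1)
site 5, node KM: K={G} ∪ M={A} → {A,G} (+1)
site 5, node KMP: KM={A,G} ∪ P={C} → {A,C,G} (+1)
site 5, node KMPW: KMP={A,C,G} ∩ W={A} → {A} (+0)
site 6, node KM: K={A} ∩ M={A} → {A} (+0)
site 6, node KMP: KM={A} ∪ P={T} → {A,T} (+1)
site 6, node KMPW: KMP={A,T} ∩ W={A} → {A} (+0)
per-site changes: [1, 1, 1, 2, 2, 2, 1]; total = 10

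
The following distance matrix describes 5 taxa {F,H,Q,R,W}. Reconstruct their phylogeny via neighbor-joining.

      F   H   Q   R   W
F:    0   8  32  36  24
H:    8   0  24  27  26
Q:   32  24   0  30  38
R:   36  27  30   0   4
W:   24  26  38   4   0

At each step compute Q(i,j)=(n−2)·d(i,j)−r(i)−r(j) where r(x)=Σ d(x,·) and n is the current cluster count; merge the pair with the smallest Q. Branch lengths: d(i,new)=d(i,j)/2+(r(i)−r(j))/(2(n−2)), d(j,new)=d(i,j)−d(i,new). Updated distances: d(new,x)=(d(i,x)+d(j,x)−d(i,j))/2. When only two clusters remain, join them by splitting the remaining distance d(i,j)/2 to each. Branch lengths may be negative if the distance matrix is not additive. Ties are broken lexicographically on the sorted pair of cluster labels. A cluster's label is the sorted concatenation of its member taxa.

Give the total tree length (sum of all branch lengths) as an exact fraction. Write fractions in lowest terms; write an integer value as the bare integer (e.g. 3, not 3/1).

iteration 1: select R,W (d=4, Q=-177); attach at lengths (17/6, 7/6); label the merged cluster RW
  updated: d(F,RW)=28, d(H,RW)=49/2, d(Q,RW)=32
iteration 2: select F,H (d=8, Q=-217/2); attach at lengths (55/8, 9/8); label the merged cluster FH
  updated: d(FH,Q)=24, d(FH,RW)=89/4
iteration 3: select FH,Q (d=24, Q=-313/4); attach at lengths (57/8, 135/8); label the merged cluster FHQ
  updated: d(FHQ,RW)=121/8
iteration 4: select FHQ,RW (d=121/8); attach at lengths (121/16, 121/16); label the merged cluster FHQRW
final tree: (((F:55/8,H:9/8):57/8,Q:135/8):121/16,(R:17/6,W:7/6):121/16)
total length: 409/8

409/8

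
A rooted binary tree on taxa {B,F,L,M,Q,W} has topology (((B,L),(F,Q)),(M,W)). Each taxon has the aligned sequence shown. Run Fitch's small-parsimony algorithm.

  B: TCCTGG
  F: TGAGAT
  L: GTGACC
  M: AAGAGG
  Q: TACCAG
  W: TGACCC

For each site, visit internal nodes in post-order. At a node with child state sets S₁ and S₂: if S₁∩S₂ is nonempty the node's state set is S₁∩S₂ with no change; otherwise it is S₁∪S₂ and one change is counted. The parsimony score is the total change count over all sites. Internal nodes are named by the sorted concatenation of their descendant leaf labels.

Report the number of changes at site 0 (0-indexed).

2

site 0, node BL: B={T} ∪ L={G} → {G,T} (+1)
site 0, node FQ: F={T} ∩ Q={T} → {T} (+0)
site 0, node BFLQ: BL={G,T} ∩ FQ={T} → {T} (+0)
site 0, node MW: M={A} ∪ W={T} → {A,T} (+1)
site 0, node BFLMQW: BFLQ={T} ∩ MW={A,T} → {T} (+0)
site 1, node BL: B={C} ∪ L={T} → {C,T} (+1)
site 1, node FQ: F={G} ∪ Q={A} → {A,G} (+1)
site 1, node BFLQ: BL={C,T} ∪ FQ={A,G} → {A,C,G,T} (+1)
site 1, node MW: M={A} ∪ W={G} → {A,G} (+1)
site 1, node BFLMQW: BFLQ={A,C,G,T} ∩ MW={A,G} → {A,G} (+0)
site 2, node BL: B={C} ∪ L={G} → {C,G} (+1)
site 2, node FQ: F={A} ∪ Q={C} → {A,C} (+1)
site 2, node BFLQ: BL={C,G} ∩ FQ={A,C} → {C} (+0)
site 2, node MW: M={G} ∪ W={A} → {A,G} (+1)
site 2, node BFLMQW: BFLQ={C} ∪ MW={A,G} → {A,C,G} (+1)
site 3, node BL: B={T} ∪ L={A} → {A,T} (+1)
site 3, node FQ: F={G} ∪ Q={C} → {C,G} (+1)
site 3, node BFLQ: BL={A,T} ∪ FQ={C,G} → {A,C,G,T} (+1)
site 3, node MW: M={A} ∪ W={C} → {A,C} (+1)
site 3, node BFLMQW: BFLQ={A,C,G,T} ∩ MW={A,C} → {A,C} (+0)
site 4, node BL: B={G} ∪ L={C} → {C,G} (+1)
site 4, node FQ: F={A} ∩ Q={A} → {A} (+0)
site 4, node BFLQ: BL={C,G} ∪ FQ={A} → {A,C,G} (+1)
site 4, node MW: M={G} ∪ W={C} → {C,G} (+1)
site 4, node BFLMQW: BFLQ={A,C,G} ∩ MW={C,G} → {C,G} (+0)
site 5, node BL: B={G} ∪ L={C} → {C,G} (+1)
site 5, node FQ: F={T} ∪ Q={G} → {G,T} (+1)
site 5, node BFLQ: BL={C,G} ∩ FQ={G,T} → {G} (+0)
site 5, node MW: M={G} ∪ W={C} → {C,G} (+1)
site 5, node BFLMQW: BFLQ={G} ∩ MW={C,G} → {G} (+0)
per-site changes: [2, 4, 4, 4, 3, 3]; total = 20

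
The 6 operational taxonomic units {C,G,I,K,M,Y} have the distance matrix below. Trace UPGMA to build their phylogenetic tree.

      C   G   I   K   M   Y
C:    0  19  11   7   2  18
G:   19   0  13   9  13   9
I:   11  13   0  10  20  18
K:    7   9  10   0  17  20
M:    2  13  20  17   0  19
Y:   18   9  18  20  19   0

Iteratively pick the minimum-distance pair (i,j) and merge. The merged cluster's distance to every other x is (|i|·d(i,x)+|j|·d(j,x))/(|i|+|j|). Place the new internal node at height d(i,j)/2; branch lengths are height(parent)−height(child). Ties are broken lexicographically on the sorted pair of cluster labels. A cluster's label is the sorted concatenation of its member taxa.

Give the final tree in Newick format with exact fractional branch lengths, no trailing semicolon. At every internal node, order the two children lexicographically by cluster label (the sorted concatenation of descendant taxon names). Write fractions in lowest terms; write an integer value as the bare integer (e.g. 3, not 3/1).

(((C:1,M:1):25/4,((G:9/2,K:9/2):5/4,I:23/4):3/2):23/20,Y:42/5)

1. join C+M (d=2) ⇒ CM; edges |C|=1, |M|=1
  updated: d(CM,G)=16, d(CM,I)=31/2, d(CM,K)=12, d(CM,Y)=37/2
2. join G+K (d=9) ⇒ GK; edges |G|=9/2, |K|=9/2
  updated: d(CM,GK)=14, d(GK,I)=23/2, d(GK,Y)=29/2
3. join GK+I (d=23/2) ⇒ GIK; edges |GK|=5/4, |I|=23/4
  updated: d(CM,GIK)=29/2, d(GIK,Y)=47/3
4. join CM+GIK (d=29/2) ⇒ CGIKM; edges |CM|=25/4, |GIK|=3/2
  updated: d(CGIKM,Y)=84/5
5. join CGIKM+Y (d=84/5) ⇒ CGIKMY; edges |CGIKM|=23/20, |Y|=42/5
final tree: (((C:1,M:1):25/4,((G:9/2,K:9/2):5/4,I:23/4):3/2):23/20,Y:42/5)
total length: 353/10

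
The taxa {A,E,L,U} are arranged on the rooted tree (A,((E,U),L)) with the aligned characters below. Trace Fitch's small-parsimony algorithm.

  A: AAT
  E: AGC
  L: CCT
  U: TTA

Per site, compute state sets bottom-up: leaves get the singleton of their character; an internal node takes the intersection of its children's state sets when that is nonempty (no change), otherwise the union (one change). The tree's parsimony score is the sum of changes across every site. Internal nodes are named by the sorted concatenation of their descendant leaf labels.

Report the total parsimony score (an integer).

7

[col 0] EU: children E:{A}, U:{T} ∪→ {A,T}; cost 1
[col 0] ELU: children EU:{A,T}, L:{C} ∪→ {A,C,T}; cost 1
[col 0] AELU: children A:{A}, ELU:{A,C,T} ∩→ {A}; cost 0
[col 1] EU: children E:{G}, U:{T} ∪→ {G,T}; cost 1
[col 1] ELU: children EU:{G,T}, L:{C} ∪→ {C,G,T}; cost 1
[col 1] AELU: children A:{A}, ELU:{C,G,T} ∪→ {A,C,G,T}; cost 1
[col 2] EU: children E:{C}, U:{A} ∪→ {A,C}; cost 1
[col 2] ELU: children EU:{A,C}, L:{T} ∪→ {A,C,T}; cost 1
[col 2] AELU: children A:{T}, ELU:{A,C,T} ∩→ {T}; cost 0
per-site changes: [2, 3, 2]; total = 7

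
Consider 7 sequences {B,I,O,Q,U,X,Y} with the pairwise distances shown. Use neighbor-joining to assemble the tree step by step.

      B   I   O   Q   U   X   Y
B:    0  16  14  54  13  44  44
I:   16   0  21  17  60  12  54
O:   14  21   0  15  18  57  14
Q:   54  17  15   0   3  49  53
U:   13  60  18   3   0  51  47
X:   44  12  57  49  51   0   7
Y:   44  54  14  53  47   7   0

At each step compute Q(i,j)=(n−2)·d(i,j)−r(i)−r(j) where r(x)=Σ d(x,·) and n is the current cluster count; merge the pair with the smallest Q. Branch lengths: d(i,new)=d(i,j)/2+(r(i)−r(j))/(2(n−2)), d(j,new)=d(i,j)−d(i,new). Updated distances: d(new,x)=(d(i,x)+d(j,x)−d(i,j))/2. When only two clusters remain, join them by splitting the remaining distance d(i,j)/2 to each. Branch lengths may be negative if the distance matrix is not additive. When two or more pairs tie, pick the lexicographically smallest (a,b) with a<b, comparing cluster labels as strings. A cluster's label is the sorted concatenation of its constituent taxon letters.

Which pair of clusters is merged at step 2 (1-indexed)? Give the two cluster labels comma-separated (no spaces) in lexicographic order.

1. join X+Y (d=7, Q=-404) ⇒ XY; edges |X|=18/5, |Y|=17/5
  updated: d(B,XY)=81/2, d(I,XY)=59/2, d(O,XY)=32, d(Q,XY)=95/2, d(U,XY)=91/2
2. join Q+U (d=3, Q=-264) ⇒ QU; edges |Q|=9/8, |U|=15/8
  updated: d(B,QU)=32, d(I,QU)=37, d(O,QU)=15, d(QU,XY)=45
3. join O+QU (d=15, Q=-166) ⇒ OQU; edges |O|=-1/3, |QU|=46/3
  updated: d(B,OQU)=31/2, d(I,OQU)=43/2, d(OQU,XY)=31
4. join B+OQU (d=31/2, Q=-109) ⇒ BOQU; edges |B|=35/4, |OQU|=27/4
  updated: d(BOQU,I)=11, d(BOQU,XY)=28
5. join BOQU+I (d=11, Q=-137/2) ⇒ BIOQU; edges |BOQU|=19/4, |I|=25/4
  updated: d(BIOQU,XY)=93/4
6. join BIOQU+XY (d=93/4) ⇒ BIOQUXY; edges |BIOQU|=93/8, |XY|=93/8
final tree: (((B:35/4,(O:-1/3,(Q:9/8,U:15/8):46/3):27/4):19/4,I:25/4):93/8,(X:18/5,Y:17/5):93/8)
total length: 299/4

Q,U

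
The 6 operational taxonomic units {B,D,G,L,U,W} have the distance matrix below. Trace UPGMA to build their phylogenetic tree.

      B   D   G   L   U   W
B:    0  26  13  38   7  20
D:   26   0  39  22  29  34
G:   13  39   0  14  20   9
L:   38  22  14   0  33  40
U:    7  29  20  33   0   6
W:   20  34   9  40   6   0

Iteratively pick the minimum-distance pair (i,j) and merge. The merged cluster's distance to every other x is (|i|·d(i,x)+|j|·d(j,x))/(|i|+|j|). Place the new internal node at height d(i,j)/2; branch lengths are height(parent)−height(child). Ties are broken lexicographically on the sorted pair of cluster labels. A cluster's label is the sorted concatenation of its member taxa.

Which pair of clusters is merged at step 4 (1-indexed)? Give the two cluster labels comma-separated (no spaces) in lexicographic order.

step 1: merge (U,W) at d=6; branch lengths U→3, W→3; new cluster UW
  updated: d(B,UW)=27/2, d(D,UW)=63/2, d(G,UW)=29/2, d(L,UW)=73/2
step 2: merge (B,G) at d=13; branch lengths B→13/2, G→13/2; new cluster BG
  updated: d(BG,D)=65/2, d(BG,L)=26, d(BG,UW)=14
step 3: merge (BG,UW) at d=14; branch lengths BG→1/2, UW→4; new cluster BGUW
  updated: d(BGUW,D)=32, d(BGUW,L)=125/4
step 4: merge (D,L) at d=22; branch lengths D→11, L→11; new cluster DL
  updated: d(BGUW,DL)=253/8
step 5: merge (BGUW,DL) at d=253/8; branch lengths BGUW→141/16, DL→77/16; new cluster BDGLUW
final tree: (((B:13/2,G:13/2):1/2,(U:3,W:3):4):141/16,(D:11,L:11):77/16)
total length: 473/8

D,L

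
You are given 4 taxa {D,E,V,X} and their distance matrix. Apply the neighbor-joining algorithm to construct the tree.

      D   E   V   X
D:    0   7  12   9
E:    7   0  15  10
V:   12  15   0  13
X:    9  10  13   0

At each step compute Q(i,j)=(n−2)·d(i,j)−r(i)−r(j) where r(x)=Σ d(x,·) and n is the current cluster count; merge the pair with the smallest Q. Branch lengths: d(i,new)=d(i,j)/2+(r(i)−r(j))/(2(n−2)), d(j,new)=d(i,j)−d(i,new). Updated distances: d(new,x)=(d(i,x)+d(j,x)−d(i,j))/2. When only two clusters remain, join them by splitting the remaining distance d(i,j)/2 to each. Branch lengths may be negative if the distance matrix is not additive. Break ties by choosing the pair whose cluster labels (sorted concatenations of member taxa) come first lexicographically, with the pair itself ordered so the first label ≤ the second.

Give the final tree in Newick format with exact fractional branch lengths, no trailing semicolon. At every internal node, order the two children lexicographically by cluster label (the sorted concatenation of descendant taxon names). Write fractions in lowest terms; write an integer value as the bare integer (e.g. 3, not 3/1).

(((D:5/2,E:9/2):3/2,V:17/2):9/4,X:9/4)

step 1: merge (D,E) at d=7, Q=-46; branch lengths D→5/2, E→9/2; new cluster DE
  updated: d(DE,V)=10, d(DE,X)=6
step 2: merge (DE,V) at d=10, Q=-29; branch lengths DE→3/2, V→17/2; new cluster DEV
  updated: d(DEV,X)=9/2
step 3: merge (DEV,X) at d=9/2; branch lengths DEV→9/4, X→9/4; new cluster DEVX
final tree: (((D:5/2,E:9/2):3/2,V:17/2):9/4,X:9/4)
total length: 43/2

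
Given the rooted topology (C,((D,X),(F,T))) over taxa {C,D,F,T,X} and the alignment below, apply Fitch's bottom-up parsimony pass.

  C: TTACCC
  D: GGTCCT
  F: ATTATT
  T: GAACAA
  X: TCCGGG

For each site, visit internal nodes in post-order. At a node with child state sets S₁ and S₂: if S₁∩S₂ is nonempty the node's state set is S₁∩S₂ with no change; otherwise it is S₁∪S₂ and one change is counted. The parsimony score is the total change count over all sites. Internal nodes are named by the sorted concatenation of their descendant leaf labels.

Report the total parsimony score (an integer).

17

site 0, node DX: D={G} ∪ X={T} → {G,T} (+1)
site 0, node FT: F={A} ∪ T={G} → {A,G} (+1)
site 0, node DFTX: DX={G,T} ∩ FT={A,G} → {G} (+0)
site 0, node CDFTX: C={T} ∪ DFTX={G} → {G,T} (+1)
site 1, node DX: D={G} ∪ X={C} → {C,G} (+1)
site 1, node FT: F={T} ∪ T={A} → {A,T} (+1)
site 1, node DFTX: DX={C,G} ∪ FT={A,T} → {A,C,G,T} (+1)
site 1, node CDFTX: C={T} ∩ DFTX={A,C,G,T} → {T} (+0)
site 2, node DX: D={T} ∪ X={C} → {C,T} (+1)
site 2, node FT: F={T} ∪ T={A} → {A,T} (+1)
site 2, node DFTX: DX={C,T} ∩ FT={A,T} → {T} (+0)
site 2, node CDFTX: C={A} ∪ DFTX={T} → {A,T} (+1)
site 3, node DX: D={C} ∪ X={G} → {C,G} (+1)
site 3, node FT: F={A} ∪ T={C} → {A,C} (+1)
site 3, node DFTX: DX={C,G} ∩ FT={A,C} → {C} (+0)
site 3, node CDFTX: C={C} ∩ DFTX={C} → {C} (+0)
site 4, node DX: D={C} ∪ X={G} → {C,G} (+1)
site 4, node FT: F={T} ∪ T={A} → {A,T} (+1)
site 4, node DFTX: DX={C,G} ∪ FT={A,T} → {A,C,G,T} (+1)
site 4, node CDFTX: C={C} ∩ DFTX={A,C,G,T} → {C} (+0)
site 5, node DX: D={T} ∪ X={G} → {G,T} (+1)
site 5, node FT: F={T} ∪ T={A} → {A,T} (+1)
site 5, node DFTX: DX={G,T} ∩ FT={A,T} → {T} (+0)
site 5, node CDFTX: C={C} ∪ DFTX={T} → {C,T} (+1)
per-site changes: [3, 3, 3, 2, 3, 3]; total = 17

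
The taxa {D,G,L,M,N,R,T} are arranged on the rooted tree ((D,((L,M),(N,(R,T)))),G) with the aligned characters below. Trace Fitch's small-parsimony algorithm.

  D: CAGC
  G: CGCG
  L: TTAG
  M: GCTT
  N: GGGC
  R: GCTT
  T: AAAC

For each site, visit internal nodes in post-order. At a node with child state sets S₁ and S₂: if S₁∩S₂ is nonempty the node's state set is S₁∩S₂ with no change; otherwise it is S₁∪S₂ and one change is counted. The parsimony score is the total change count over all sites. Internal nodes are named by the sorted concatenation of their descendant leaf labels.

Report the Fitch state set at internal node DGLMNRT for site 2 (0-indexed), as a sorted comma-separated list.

A,C,G,T

[col 0] LM: children L:{T}, M:{G} ∪→ {G,T}; cost 1
[col 0] RT: children R:{G}, T:{A} ∪→ {A,G}; cost 1
[col 0] NRT: children N:{G}, RT:{A,G} ∩→ {G}; cost 0
[col 0] LMNRT: children LM:{G,T}, NRT:{G} ∩→ {G}; cost 0
[col 0] DLMNRT: children D:{C}, LMNRT:{G} ∪→ {C,G}; cost 1
[col 0] DGLMNRT: children DLMNRT:{C,G}, G:{C} ∩→ {C}; cost 0
[col 1] LM: children L:{T}, M:{C} ∪→ {C,T}; cost 1
[col 1] RT: children R:{C}, T:{A} ∪→ {A,C}; cost 1
[col 1] NRT: children N:{G}, RT:{A,C} ∪→ {A,C,G}; cost 1
[col 1] LMNRT: children LM:{C,T}, NRT:{A,C,G} ∩→ {C}; cost 0
[col 1] DLMNRT: children D:{A}, LMNRT:{C} ∪→ {A,C}; cost 1
[col 1] DGLMNRT: children DLMNRT:{A,C}, G:{G} ∪→ {A,C,G}; cost 1
[col 2] LM: children L:{A}, M:{T} ∪→ {A,T}; cost 1
[col 2] RT: children R:{T}, T:{A} ∪→ {A,T}; cost 1
[col 2] NRT: children N:{G}, RT:{A,T} ∪→ {A,G,T}; cost 1
[col 2] LMNRT: children LM:{A,T}, NRT:{A,G,T} ∩→ {A,T}; cost 0
[col 2] DLMNRT: children D:{G}, LMNRT:{A,T} ∪→ {A,G,T}; cost 1
[col 2] DGLMNRT: children DLMNRT:{A,G,T}, G:{C} ∪→ {A,C,G,T}; cost 1
[col 3] LM: children L:{G}, M:{T} ∪→ {G,T}; cost 1
[col 3] RT: children R:{T}, T:{C} ∪→ {C,T}; cost 1
[col 3] NRT: children N:{C}, RT:{C,T} ∩→ {C}; cost 0
[col 3] LMNRT: children LM:{G,T}, NRT:{C} ∪→ {C,G,T}; cost 1
[col 3] DLMNRT: children D:{C}, LMNRT:{C,G,T} ∩→ {C}; cost 0
[col 3] DGLMNRT: children DLMNRT:{C}, G:{G} ∪→ {C,G}; cost 1
per-site changes: [3, 5, 5, 4]; total = 17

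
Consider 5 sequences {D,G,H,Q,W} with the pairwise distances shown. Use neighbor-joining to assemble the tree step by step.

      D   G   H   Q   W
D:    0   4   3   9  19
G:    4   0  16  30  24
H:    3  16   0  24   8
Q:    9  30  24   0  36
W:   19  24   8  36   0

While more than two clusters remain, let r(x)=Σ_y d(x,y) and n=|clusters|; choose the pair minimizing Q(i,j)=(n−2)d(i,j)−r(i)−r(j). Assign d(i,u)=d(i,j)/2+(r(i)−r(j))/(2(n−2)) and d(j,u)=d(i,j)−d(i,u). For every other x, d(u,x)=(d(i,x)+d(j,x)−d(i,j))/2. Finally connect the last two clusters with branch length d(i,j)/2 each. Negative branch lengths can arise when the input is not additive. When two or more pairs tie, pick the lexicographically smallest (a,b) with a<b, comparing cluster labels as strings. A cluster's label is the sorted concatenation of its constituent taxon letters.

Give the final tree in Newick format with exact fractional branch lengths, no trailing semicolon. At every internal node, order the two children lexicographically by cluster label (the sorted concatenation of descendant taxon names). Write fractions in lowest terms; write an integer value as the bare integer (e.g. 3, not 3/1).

(((D:-27/4,Q:63/4):17/4,G:33/4):31/8,(H:-2,W:10):31/8)

iteration 1: select H,W (d=8, Q=-114); attach at lengths (-2, 10); label the merged cluster HW
  updated: d(D,HW)=7, d(G,HW)=16, d(HW,Q)=26
iteration 2: select D,Q (d=9, Q=-67); attach at lengths (-27/4, 63/4); label the merged cluster DQ
  updated: d(DQ,G)=25/2, d(DQ,HW)=12
iteration 3: select DQ,G (d=25/2, Q=-81/2); attach at lengths (17/4, 33/4); label the merged cluster DGQ
  updated: d(DGQ,HW)=31/4
iteration 4: select DGQ,HW (d=31/4); attach at lengths (31/8, 31/8); label the merged cluster DGHQW
final tree: (((D:-27/4,Q:63/4):17/4,G:33/4):31/8,(H:-2,W:10):31/8)
total length: 149/4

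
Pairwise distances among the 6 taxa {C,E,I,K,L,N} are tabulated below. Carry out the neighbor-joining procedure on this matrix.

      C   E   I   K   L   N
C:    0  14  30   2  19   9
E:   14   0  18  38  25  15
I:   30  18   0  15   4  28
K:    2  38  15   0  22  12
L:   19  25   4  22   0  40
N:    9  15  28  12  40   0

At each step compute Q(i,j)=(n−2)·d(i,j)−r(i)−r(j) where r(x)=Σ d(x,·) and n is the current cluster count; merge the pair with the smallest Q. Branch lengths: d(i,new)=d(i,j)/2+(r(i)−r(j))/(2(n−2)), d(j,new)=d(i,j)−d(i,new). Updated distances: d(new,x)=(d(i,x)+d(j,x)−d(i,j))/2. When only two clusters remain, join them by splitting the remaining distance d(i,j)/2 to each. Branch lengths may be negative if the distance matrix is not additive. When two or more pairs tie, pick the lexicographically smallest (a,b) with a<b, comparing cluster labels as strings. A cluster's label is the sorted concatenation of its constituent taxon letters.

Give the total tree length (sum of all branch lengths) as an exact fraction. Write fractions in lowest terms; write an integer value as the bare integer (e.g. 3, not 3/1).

345/8

1. join I+L (d=4, Q=-189) ⇒ IL; edges |I|=1/8, |L|=31/8
  updated: d(C,IL)=45/2, d(E,IL)=39/2, d(IL,K)=33/2, d(IL,N)=32
2. join E+IL (d=39/2, Q=-237/2) ⇒ EIL; edges |E|=109/12, |IL|=125/12
  updated: d(C,EIL)=17/2, d(EIL,K)=35/2, d(EIL,N)=55/4
3. join C+K (d=2, Q=-47) ⇒ CK; edges |C|=-2, |K|=4
  updated: d(CK,EIL)=12, d(CK,N)=19/2
4. join CK+EIL (d=12, Q=-141/4) ⇒ CEIKL; edges |CK|=31/8, |EIL|=65/8
  updated: d(CEIKL,N)=45/8
5. join CEIKL+N (d=45/8) ⇒ CEIKLN; edges |CEIKL|=45/16, |N|=45/16
final tree: (((C:-2,K:4):31/8,(E:109/12,(I:1/8,L:31/8):125/12):65/8):45/16,N:45/16)
total length: 345/8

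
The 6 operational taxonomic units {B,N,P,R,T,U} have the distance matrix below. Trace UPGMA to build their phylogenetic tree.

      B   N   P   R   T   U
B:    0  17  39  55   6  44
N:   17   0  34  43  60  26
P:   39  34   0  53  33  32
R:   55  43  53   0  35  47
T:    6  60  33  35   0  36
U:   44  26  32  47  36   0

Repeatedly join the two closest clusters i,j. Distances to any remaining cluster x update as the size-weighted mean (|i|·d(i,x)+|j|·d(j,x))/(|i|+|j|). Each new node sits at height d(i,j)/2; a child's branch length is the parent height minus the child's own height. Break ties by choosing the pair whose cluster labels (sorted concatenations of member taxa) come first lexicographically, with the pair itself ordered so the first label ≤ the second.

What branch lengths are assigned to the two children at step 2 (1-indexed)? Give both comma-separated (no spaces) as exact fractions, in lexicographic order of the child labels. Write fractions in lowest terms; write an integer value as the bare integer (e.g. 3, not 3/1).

iteration 1: select B,T (d=6); attach at lengths (3, 3); label the merged cluster BT
  updated: d(BT,N)=77/2, d(BT,P)=36, d(BT,R)=45, d(BT,U)=40
iteration 2: select N,U (d=26); attach at lengths (13, 13); label the merged cluster NU
  updated: d(BT,NU)=157/4, d(NU,P)=33, d(NU,R)=45
iteration 3: select NU,P (d=33); attach at lengths (7/2, 33/2); label the merged cluster NPU
  updated: d(BT,NPU)=229/6, d(NPU,R)=143/3
iteration 4: select BT,NPU (d=229/6); attach at lengths (193/12, 31/12); label the merged cluster BNPTU
  updated: d(BNPTU,R)=233/5
iteration 5: select BNPTU,R (d=233/5); attach at lengths (253/60, 233/10); label the merged cluster BNPRTU
final tree: (((B:3,T:3):193/12,((N:13,U:13):7/2,P:33/2):31/12):253/60,R:233/10)
total length: 5891/60

13,13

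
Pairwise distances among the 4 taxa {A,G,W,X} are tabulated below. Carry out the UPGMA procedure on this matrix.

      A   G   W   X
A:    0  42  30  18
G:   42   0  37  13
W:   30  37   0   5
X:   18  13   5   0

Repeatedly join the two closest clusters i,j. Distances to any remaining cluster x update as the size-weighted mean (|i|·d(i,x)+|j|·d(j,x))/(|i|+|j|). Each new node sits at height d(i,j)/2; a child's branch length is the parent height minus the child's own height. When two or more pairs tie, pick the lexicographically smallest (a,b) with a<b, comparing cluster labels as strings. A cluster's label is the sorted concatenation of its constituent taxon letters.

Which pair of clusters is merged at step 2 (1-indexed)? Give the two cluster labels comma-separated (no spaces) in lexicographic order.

A,WX

iteration 1: select W,X (d=5); attach at lengths (5/2, 5/2); label the merged cluster WX
  updated: d(A,WX)=24, d(G,WX)=25
iteration 2: select A,WX (d=24); attach at lengths (12, 19/2); label the merged cluster AWX
  updated: d(AWX,G)=92/3
iteration 3: select AWX,G (d=92/3); attach at lengths (10/3, 46/3); label the merged cluster AGWX
final tree: ((A:12,(W:5/2,X:5/2):19/2):10/3,G:46/3)
total length: 271/6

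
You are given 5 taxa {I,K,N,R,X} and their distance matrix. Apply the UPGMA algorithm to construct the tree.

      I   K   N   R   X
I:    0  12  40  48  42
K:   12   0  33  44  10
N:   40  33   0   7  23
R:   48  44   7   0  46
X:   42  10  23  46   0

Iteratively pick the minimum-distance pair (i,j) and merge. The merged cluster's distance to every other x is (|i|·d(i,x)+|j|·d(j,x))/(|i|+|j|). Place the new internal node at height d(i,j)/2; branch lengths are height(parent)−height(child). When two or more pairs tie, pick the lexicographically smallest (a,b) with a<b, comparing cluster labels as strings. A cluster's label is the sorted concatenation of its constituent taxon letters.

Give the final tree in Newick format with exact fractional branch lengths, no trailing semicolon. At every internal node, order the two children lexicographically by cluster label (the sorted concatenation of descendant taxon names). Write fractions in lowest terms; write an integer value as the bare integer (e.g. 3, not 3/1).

((I:27/2,(K:5,X:5):17/2):6,(N:7/2,R:7/2):16)

1. join N+R (d=7) ⇒ NR; edges |N|=7/2, |R|=7/2
  updated: d(I,NR)=44, d(K,NR)=77/2, d(NR,X)=69/2
2. join K+X (d=10) ⇒ KX; edges |K|=5, |X|=5
  updated: d(I,KX)=27, d(KX,NR)=73/2
3. join I+KX (d=27) ⇒ IKX; edges |I|=27/2, |KX|=17/2
  updated: d(IKX,NR)=39
4. join IKX+NR (d=39) ⇒ IKNRX; edges |IKX|=6, |NR|=16
final tree: ((I:27/2,(K:5,X:5):17/2):6,(N:7/2,R:7/2):16)
total length: 61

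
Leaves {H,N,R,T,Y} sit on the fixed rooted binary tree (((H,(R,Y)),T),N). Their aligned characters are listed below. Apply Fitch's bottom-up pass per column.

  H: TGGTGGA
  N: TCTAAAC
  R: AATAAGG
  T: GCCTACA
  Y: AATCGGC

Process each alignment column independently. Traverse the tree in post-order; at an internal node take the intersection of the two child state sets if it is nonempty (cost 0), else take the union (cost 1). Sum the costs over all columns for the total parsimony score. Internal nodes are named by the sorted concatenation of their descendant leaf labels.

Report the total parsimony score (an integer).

16

[col 0] RY: children R:{A}, Y:{A} ∩→ {A}; cost 0
[col 0] HRY: children H:{T}, RY:{A} ∪→ {A,T}; cost 1
[col 0] HRTY: children HRY:{A,T}, T:{G} ∪→ {A,G,T}; cost 1
[col 0] HNRTY: children HRTY:{A,G,T}, N:{T} ∩→ {T}; cost 0
[col 1] RY: children R:{A}, Y:{A} ∩→ {A}; cost 0
[col 1] HRY: children H:{G}, RY:{A} ∪→ {A,G}; cost 1
[col 1] HRTY: children HRY:{A,G}, T:{C} ∪→ {A,C,G}; cost 1
[col 1] HNRTY: children HRTY:{A,C,G}, N:{C} ∩→ {C}; cost 0
[col 2] RY: children R:{T}, Y:{T} ∩→ {T}; cost 0
[col 2] HRY: children H:{G}, RY:{T} ∪→ {G,T}; cost 1
[col 2] HRTY: children HRY:{G,T}, T:{C} ∪→ {C,G,T}; cost 1
[col 2] HNRTY: children HRTY:{C,G,T}, N:{T} ∩→ {T}; cost 0
[col 3] RY: children R:{A}, Y:{C} ∪→ {A,C}; cost 1
[col 3] HRY: children H:{T}, RY:{A,C} ∪→ {A,C,T}; cost 1
[col 3] HRTY: children HRY:{A,C,T}, T:{T} ∩→ {T}; cost 0
[col 3] HNRTY: children HRTY:{T}, N:{A} ∪→ {A,T}; cost 1
[col 4] RY: children R:{A}, Y:{G} ∪→ {A,G}; cost 1
[col 4] HRY: children H:{G}, RY:{A,G} ∩→ {G}; cost 0
[col 4] HRTY: children HRY:{G}, T:{A} ∪→ {A,G}; cost 1
[col 4] HNRTY: children HRTY:{A,G}, N:{A} ∩→ {A}; cost 0
[col 5] RY: children R:{G}, Y:{G} ∩→ {G}; cost 0
[col 5] HRY: children H:{G}, RY:{G} ∩→ {G}; cost 0
[col 5] HRTY: children HRY:{G}, T:{C} ∪→ {C,G}; cost 1
[col 5] HNRTY: children HRTY:{C,G}, N:{A} ∪→ {A,C,G}; cost 1
[col 6] RY: children R:{G}, Y:{C} ∪→ {C,G}; cost 1
[col 6] HRY: children H:{A}, RY:{C,G} ∪→ {A,C,G}; cost 1
[col 6] HRTY: children HRY:{A,C,G}, T:{A} ∩→ {A}; cost 0
[col 6] HNRTY: children HRTY:{A}, N:{C} ∪→ {A,C}; cost 1
per-site changes: [2, 2, 2, 3, 2, 2, 3]; total = 16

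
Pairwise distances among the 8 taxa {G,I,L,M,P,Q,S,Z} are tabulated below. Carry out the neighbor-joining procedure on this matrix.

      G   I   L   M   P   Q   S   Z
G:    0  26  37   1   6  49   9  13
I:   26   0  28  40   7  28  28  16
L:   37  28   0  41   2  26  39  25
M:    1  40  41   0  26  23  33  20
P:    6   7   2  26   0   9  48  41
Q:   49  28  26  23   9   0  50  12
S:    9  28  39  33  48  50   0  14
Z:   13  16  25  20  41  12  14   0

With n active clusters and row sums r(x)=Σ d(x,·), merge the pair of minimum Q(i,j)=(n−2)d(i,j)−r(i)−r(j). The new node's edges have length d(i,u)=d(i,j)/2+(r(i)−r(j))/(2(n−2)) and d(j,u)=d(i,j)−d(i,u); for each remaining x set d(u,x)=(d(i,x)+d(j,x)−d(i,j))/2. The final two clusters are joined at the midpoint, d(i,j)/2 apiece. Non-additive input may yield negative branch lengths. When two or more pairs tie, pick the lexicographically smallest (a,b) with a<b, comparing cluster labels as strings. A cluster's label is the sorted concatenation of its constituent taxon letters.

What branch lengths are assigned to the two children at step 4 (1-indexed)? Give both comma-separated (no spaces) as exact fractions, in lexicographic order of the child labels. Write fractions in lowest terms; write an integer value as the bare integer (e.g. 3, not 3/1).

59/8,53/8

1. join L+P (d=2, Q=-325) ⇒ LP; edges |L|=71/12, |P|=-47/12
  updated: d(G,LP)=41/2, d(I,LP)=33/2, d(LP,M)=65/2, d(LP,Q)=33/2, d(LP,S)=85/2, d(LP,Z)=32
2. join G+M (d=1, Q=-263) ⇒ GM; edges |G|=-13/5, |M|=18/5
  updated: d(GM,I)=65/2, d(GM,LP)=26, d(GM,Q)=71/2, d(GM,S)=41/2, d(GM,Z)=16
3. join LP+Q (d=33/2, Q=-419/2) ⇒ LPQ; edges |LP|=115/16, |Q|=149/16
  updated: d(GM,LPQ)=45/2, d(I,LPQ)=14, d(LPQ,S)=38, d(LPQ,Z)=55/4
4. join I+LPQ (d=14, Q=-547/4) ⇒ ILPQ; edges |I|=59/8, |LPQ|=53/8
  updated: d(GM,ILPQ)=41/2, d(ILPQ,S)=26, d(ILPQ,Z)=63/8
5. join GM+S (d=41/2, Q=-153/2) ⇒ GMS; edges |GM|=75/8, |S|=89/8
  updated: d(GMS,ILPQ)=13, d(GMS,Z)=19/4
6. join GMS+ILPQ (d=13, Q=-205/8) ⇒ GILMPQS; edges |GMS|=79/16, |ILPQ|=129/16
  updated: d(GILMPQS,Z)=-3/16
7. join GILMPQS+Z (d=-3/16) ⇒ GILMPQSZ; edges |GILMPQS|=-3/32, |Z|=-3/32
final tree: ((((G:-13/5,M:18/5):75/8,S:89/8):79/16,(I:59/8,((L:71/12,P:-47/12):115/16,Q:149/16):53/8):129/16):-3/32,Z:-3/32)
total length: 1069/16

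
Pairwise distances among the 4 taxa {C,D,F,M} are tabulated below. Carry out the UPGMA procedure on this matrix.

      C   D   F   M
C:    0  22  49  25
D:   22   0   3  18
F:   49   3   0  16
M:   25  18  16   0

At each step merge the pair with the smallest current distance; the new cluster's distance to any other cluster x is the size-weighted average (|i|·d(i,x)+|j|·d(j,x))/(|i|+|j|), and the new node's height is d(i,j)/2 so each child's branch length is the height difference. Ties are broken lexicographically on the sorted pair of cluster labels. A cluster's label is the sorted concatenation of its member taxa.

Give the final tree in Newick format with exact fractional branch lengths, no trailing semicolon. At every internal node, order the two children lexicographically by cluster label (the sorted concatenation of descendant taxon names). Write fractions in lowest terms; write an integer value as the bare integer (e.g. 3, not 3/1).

step 1: merge (D,F) at d=3; branch lengths D→3/2, F→3/2; new cluster DF
  updated: d(C,DF)=71/2, d(DF,M)=17
step 2: merge (DF,M) at d=17; branch lengths DF→7, M→17/2; new cluster DFM
  updated: d(C,DFM)=32
step 3: merge (C,DFM) at d=32; branch lengths C→16, DFM→15/2; new cluster CDFM
final tree: (C:16,((D:3/2,F:3/2):7,M:17/2):15/2)
total length: 42

(C:16,((D:3/2,F:3/2):7,M:17/2):15/2)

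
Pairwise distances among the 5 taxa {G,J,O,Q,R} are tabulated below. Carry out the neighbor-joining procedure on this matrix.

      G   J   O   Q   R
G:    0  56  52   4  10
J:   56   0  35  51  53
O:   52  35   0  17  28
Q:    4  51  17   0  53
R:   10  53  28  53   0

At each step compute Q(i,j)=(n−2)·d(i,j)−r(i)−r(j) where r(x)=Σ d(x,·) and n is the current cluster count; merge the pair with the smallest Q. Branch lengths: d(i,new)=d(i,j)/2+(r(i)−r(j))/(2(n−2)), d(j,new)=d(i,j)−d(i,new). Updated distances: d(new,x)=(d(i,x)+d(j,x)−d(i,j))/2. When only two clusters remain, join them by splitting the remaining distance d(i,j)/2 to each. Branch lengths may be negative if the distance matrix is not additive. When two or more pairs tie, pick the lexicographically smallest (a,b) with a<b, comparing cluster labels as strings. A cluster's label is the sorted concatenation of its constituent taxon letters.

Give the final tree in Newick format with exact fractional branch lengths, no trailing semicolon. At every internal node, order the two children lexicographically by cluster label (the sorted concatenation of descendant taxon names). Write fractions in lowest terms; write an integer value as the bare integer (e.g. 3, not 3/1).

step 1: merge (G,R) at d=10, Q=-236; branch lengths G→4/3, R→26/3; new cluster GR
  updated: d(GR,J)=99/2, d(GR,O)=35, d(GR,Q)=47/2
step 2: merge (GR,Q) at d=47/2, Q=-305/2; branch lengths GR→127/8, Q→61/8; new cluster GQR
  updated: d(GQR,J)=77/2, d(GQR,O)=57/4
step 3: merge (GQR,J) at d=77/2, Q=-351/4; branch lengths GQR→71/8, J→237/8; new cluster GJQR
  updated: d(GJQR,O)=43/8
step 4: merge (GJQR,O) at d=43/8; branch lengths GJQR→43/16, O→43/16; new cluster GJOQR
final tree: ((((G:4/3,R:26/3):127/8,Q:61/8):71/8,J:237/8):43/16,O:43/16)
total length: 619/8

((((G:4/3,R:26/3):127/8,Q:61/8):71/8,J:237/8):43/16,O:43/16)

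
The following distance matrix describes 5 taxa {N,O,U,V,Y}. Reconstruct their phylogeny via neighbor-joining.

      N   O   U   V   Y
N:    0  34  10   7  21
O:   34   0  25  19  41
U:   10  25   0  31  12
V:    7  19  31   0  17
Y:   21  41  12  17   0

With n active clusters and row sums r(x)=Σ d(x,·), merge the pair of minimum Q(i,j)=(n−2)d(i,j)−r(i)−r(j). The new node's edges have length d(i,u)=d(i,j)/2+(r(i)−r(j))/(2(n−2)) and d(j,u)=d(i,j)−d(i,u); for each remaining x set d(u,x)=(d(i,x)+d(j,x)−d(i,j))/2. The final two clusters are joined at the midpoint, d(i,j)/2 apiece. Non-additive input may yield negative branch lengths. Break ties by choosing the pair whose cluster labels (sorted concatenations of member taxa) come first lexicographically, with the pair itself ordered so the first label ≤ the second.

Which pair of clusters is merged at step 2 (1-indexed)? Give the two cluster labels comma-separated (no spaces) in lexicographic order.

step 1: merge (O,V) at d=19, Q=-136; branch lengths O→17, V→2; new cluster OV
  updated: d(N,OV)=11, d(OV,U)=37/2, d(OV,Y)=39/2
step 2: merge (N,OV) at d=11, Q=-69; branch lengths N→15/4, OV→29/4; new cluster NOV
  updated: d(NOV,U)=35/4, d(NOV,Y)=59/4
step 3: merge (NOV,U) at d=35/4, Q=-71/2; branch lengths NOV→23/4, U→3; new cluster NOUV
  updated: d(NOUV,Y)=9
step 4: merge (NOUV,Y) at d=9; branch lengths NOUV→9/2, Y→9/2; new cluster NOUVY
final tree: (((N:15/4,(O:17,V:2):29/4):23/4,U:3):9/2,Y:9/2)
total length: 191/4

N,OV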